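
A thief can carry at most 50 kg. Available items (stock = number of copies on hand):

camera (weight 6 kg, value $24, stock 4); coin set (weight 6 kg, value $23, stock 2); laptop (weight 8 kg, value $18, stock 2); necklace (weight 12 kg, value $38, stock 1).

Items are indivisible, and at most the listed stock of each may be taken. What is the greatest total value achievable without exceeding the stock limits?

Top feasible selections:
- 4×camera + 2×coin set + 1×necklace: weight 48, value 180
- 4×camera + 1×coin set + 1×laptop + 1×necklace: weight 50, value 175
- 3×camera + 2×coin set + 1×laptop + 1×necklace: weight 50, value 174
Best: $180.

$180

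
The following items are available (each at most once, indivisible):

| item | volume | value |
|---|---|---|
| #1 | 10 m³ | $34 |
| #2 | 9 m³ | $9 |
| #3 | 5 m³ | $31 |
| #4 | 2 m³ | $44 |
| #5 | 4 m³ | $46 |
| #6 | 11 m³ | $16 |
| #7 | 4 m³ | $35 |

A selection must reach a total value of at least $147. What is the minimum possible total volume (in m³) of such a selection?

Subsets with value ≥ 147, sorted by total volume:
- #3+#4+#5+#7: volume 15, value 156
- #1+#4+#5+#7: volume 20, value 159
Minimum volume: 15 m³.

15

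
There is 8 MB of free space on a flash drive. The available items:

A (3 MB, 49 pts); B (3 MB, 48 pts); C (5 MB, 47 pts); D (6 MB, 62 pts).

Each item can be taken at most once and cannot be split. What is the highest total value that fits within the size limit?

97 pts

Check high-value combinations within 8 MB:
- A+B: size 3+3=6, value 49+48=97
- A+C: size 3+5=8, value 49+47=96
- B+C: size 3+5=8, value 48+47=95
- D: size 6, value 62
- A: size 3, value 49
Best: 97 pts.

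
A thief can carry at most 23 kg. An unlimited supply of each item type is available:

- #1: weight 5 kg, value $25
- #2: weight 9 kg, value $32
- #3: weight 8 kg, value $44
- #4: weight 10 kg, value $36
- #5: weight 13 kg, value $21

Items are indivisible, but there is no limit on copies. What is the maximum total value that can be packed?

Best value-per-unit is #3 at 44/8; filling with it alone gives 2×44 = 88.
Optimal mix: 3×#1 + 1×#3 → weight 23, value 119.

$119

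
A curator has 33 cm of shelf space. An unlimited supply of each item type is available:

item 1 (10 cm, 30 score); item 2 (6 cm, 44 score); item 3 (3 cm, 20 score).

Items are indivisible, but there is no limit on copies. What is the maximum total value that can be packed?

240 score

Best value-per-unit is item 2 at 44/6; filling with it alone gives 5×44 = 220.
Optimal mix: 5×item 2 + 1×item 3 → length 33, value 240.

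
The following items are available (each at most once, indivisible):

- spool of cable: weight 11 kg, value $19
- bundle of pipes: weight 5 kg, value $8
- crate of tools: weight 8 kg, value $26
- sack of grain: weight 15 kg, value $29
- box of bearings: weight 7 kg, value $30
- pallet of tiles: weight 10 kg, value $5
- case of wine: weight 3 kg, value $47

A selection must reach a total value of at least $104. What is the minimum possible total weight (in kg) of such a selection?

23

Subsets with value ≥ 104, sorted by total weight:
- bundle of pipes+crate of tools+box of bearings+case of wine: weight 23, value 111
- sack of grain+box of bearings+case of wine: weight 25, value 106
Minimum weight: 23 kg.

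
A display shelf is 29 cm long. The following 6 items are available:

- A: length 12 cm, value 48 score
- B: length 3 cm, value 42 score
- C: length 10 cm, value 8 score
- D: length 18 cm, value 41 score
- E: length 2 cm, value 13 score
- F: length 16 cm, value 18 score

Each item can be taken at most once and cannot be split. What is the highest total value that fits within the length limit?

111 score

This is a 0/1 knapsack; check combinations near the capacity.
- A+B+C+E: length 12+3+10+2=27, value 48+42+8+13=111
- A+B+E: length 12+3+2=17, value 48+42+13=103
- A+B+C: length 12+3+10=25, value 48+42+8=98
- B+D+E: length 3+18+2=23, value 42+41+13=96
- A+B: length 12+3=15, value 48+42=90
Best: 111 score.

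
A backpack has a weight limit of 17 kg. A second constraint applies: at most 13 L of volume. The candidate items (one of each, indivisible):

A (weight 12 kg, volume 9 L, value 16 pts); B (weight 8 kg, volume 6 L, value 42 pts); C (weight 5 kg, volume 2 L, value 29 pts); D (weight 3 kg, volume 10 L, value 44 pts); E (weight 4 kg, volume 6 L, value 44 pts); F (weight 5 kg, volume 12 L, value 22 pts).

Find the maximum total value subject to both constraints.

86 pts

Feasible sets respecting both limits:
- B+E: weight 12, volume 12, value 86
- C+D: weight 8, volume 12, value 73
- C+E: weight 9, volume 8, value 73
- B+C: weight 13, volume 8, value 71
Best: 86 pts.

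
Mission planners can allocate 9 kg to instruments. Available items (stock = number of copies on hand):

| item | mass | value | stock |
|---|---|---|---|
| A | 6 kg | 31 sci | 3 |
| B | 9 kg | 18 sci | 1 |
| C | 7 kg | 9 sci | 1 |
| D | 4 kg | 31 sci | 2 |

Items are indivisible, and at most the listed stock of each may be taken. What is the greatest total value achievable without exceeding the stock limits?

Best selections within mass 9 and stock limits:
- 2×D: mass 8, value 62
- 1×D: mass 4, value 31
- 1×A: mass 6, value 31
- 1×B: mass 9, value 18
Best: 62 sci.

62 sci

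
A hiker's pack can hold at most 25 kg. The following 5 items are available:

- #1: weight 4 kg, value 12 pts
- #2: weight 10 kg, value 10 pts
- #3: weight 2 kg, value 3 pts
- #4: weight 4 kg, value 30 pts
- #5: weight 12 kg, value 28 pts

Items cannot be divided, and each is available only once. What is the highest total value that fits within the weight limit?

Check high-value combinations within 25 kg:
- #1+#3+#4+#5: weight 4+2+4+12=22, value 12+3+30+28=73
- #1+#4+#5: weight 4+4+12=20, value 12+30+28=70
- #3+#4+#5: weight 2+4+12=18, value 3+30+28=61
Best: 73 pts.

73 pts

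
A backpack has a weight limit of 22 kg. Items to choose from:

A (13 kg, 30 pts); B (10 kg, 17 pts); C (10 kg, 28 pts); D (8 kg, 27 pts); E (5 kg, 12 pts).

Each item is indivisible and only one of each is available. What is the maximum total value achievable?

57 pts

Check high-value combinations within 22 kg:
- A+D: weight 13+8=21, value 30+27=57
- C+D: weight 10+8=18, value 28+27=55
- B+C: weight 10+10=20, value 17+28=45
Best: 57 pts.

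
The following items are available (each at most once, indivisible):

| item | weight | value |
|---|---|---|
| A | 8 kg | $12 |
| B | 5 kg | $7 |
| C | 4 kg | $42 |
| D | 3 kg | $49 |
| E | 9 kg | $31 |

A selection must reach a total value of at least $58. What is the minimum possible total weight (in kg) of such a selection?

Subsets with value ≥ 58, sorted by total weight:
- C+D: weight 7, value 91
- A+D: weight 11, value 61
Minimum weight: 7 kg.

7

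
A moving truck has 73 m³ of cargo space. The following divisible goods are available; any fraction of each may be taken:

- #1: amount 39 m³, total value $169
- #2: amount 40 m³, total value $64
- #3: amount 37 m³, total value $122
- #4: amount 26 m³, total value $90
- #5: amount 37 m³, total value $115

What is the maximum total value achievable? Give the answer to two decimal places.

285.38

Take in order of value per unit:
- #1 (169/39 per unit): all 39 → value 169, running total 169.00
- #4 (90/26 per unit): all 26 → value 90, running total 259.00
- #3 (122/37 per unit): 8 of 37 → value 8×122/37 = 26.3784, running total 285.38
Total 285.38.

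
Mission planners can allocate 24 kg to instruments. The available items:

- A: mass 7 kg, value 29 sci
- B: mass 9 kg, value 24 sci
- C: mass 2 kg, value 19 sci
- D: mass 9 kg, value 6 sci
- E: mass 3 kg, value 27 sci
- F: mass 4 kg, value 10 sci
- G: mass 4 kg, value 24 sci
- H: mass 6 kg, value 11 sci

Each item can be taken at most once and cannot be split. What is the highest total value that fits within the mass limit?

110 sci

Check high-value combinations within 24 kg:
- A+C+E+G+H: mass 7+2+3+4+6=22, value 29+19+27+24+11=110
- A+C+E+F+G: mass 7+2+3+4+4=20, value 29+19+27+10+24=109
- B+C+E+G+H: mass 9+2+3+4+6=24, value 24+19+27+24+11=105
- B+C+E+F+G: mass 9+2+3+4+4=22, value 24+19+27+10+24=104
- A+B+E+G: mass 7+9+3+4=23, value 29+24+27+24=104
Best: 110 sci.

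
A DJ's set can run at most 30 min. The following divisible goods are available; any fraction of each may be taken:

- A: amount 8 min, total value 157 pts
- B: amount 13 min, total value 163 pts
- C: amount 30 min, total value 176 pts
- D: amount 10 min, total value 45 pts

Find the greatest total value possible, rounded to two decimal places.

Take in order of value per unit:
- A (157/8 per unit): all 8 → value 157, running total 157.00
- B (163/13 per unit): all 13 → value 163, running total 320.00
- C (176/30 per unit): 9 of 30 → value 9×176/30 = 52.8000, running total 372.80
Total 372.80.

372.80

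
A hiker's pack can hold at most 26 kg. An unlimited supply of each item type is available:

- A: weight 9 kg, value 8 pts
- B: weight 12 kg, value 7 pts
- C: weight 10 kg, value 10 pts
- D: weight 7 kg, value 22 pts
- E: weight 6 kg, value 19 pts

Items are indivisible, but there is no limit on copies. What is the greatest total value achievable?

Best value-per-unit is E at 19/6; filling with it alone gives 4×19 = 76.
Optimal mix: 2×D + 2×E → weight 26, value 82.

82 pts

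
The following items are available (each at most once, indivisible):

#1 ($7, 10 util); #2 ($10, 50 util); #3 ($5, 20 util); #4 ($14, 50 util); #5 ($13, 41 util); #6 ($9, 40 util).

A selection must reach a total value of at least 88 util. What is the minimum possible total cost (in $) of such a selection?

Subsets with value ≥ 88, sorted by total cost:
- #2+#6: cost 19, value 90
- #2+#5: cost 23, value 91
Minimum cost: 19 $.

19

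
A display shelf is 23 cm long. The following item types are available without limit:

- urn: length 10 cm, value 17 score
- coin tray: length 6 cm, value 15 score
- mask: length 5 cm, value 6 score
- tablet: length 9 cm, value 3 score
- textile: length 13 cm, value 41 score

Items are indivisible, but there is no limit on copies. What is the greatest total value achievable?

Best value-per-unit is textile at 41/13; filling with it alone gives 1×41 = 41.
Optimal mix: 1×urn + 1×textile → length 23, value 58.

58 score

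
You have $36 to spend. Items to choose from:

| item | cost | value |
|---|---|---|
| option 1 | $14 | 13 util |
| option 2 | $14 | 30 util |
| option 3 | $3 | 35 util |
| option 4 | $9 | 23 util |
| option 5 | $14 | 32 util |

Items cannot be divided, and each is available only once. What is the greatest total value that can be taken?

This is a 0/1 knapsack; check combinations near the capacity.
- option 2+option 3+option 5: cost 14+3+14=31, value 30+35+32=97
- option 3+option 4+option 5: cost 3+9+14=26, value 35+23+32=90
- option 2+option 3+option 4: cost 14+3+9=26, value 30+35+23=88
Best: 97 util.

97 util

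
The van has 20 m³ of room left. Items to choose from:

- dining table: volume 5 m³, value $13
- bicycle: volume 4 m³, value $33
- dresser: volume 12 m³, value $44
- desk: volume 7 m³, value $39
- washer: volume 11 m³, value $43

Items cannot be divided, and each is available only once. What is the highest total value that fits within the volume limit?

$89

Check high-value combinations within 20 m³:
- dining table+bicycle+washer: volume 5+4+11=20, value 13+33+43=89
- dining table+bicycle+desk: volume 5+4+7=16, value 13+33+39=85
- dresser+desk: volume 12+7=19, value 44+39=83
Best: $89.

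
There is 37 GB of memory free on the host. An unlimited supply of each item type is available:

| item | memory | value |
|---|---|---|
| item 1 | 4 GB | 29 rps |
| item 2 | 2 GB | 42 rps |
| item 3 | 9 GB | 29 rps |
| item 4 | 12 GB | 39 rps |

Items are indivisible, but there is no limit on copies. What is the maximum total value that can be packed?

Best value-per-unit is item 2 at 42/2, and filling with it alone uses memory 18×2=36. No mix of the others beats 18×42 = 756.

756 rps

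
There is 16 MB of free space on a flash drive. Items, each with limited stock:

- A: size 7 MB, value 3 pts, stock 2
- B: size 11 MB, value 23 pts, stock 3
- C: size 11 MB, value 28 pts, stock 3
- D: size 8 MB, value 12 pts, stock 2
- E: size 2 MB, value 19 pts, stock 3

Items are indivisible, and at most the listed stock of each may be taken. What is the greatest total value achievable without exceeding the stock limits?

69 pts

Best selections within size 16 and stock limits:
- 1×D + 3×E: size 14, value 69
- 1×C + 2×E: size 15, value 66
Best: 69 pts.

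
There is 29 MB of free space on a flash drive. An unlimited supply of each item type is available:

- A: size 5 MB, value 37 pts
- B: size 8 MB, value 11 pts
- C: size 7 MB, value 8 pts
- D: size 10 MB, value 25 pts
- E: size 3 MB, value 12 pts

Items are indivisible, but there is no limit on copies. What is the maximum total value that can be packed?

Best value-per-unit is A at 37/5; filling with it alone gives 5×37 = 185.
Optimal mix: 5×A + 1×E → size 28, value 197.

197 pts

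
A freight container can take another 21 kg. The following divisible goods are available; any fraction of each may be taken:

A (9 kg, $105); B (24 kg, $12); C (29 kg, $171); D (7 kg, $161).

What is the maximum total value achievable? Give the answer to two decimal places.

Take in order of value per unit:
- D (161/7 per unit): all 7 → value 161, running total 161.00
- A (105/9 per unit): all 9 → value 105, running total 266.00
- C (171/29 per unit): 5 of 29 → value 5×171/29 = 29.4828, running total 295.48
Total 295.48.

295.48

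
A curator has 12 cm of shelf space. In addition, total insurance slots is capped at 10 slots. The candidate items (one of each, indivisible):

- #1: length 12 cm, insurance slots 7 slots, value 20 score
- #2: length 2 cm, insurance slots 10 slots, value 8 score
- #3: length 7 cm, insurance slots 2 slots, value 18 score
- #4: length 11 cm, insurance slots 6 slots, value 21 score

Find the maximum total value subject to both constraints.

Feasible sets respecting both limits:
- #4: length 11, insurance slots 6, value 21
- #1: length 12, insurance slots 7, value 20
- #3: length 7, insurance slots 2, value 18
Best: 21 score.

21 score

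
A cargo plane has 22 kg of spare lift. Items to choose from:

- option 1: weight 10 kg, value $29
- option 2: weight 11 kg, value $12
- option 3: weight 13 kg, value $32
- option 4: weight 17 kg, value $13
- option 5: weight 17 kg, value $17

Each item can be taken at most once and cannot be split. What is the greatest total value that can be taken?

Check high-value combinations within 22 kg:
- option 1+option 2: weight 10+11=21, value 29+12=41
- option 3: weight 13, value 32
- option 1: weight 10, value 29
Best: $41.

$41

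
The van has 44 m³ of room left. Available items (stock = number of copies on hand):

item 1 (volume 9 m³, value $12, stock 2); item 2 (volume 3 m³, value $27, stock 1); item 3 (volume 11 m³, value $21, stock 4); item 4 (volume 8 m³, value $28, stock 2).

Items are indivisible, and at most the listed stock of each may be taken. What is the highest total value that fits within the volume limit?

$125

Best selections within volume 44 and stock limits:
- 1×item 2 + 2×item 3 + 2×item 4: volume 41, value 125
- 1×item 2 + 3×item 3 + 1×item 4: volume 44, value 118
- 1×item 1 + 1×item 2 + 1×item 3 + 2×item 4: volume 39, value 116
Best: $125.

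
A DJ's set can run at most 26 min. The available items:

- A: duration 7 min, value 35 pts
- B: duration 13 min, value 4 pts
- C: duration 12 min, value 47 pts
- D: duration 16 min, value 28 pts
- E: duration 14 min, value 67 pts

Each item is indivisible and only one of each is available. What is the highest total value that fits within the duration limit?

114 pts

This is a 0/1 knapsack; check combinations near the capacity.
- C+E: duration 12+14=26, value 47+67=114
- A+E: duration 7+14=21, value 35+67=102
- A+C: duration 7+12=19, value 35+47=82
- E: duration 14, value 67
Best: 114 pts.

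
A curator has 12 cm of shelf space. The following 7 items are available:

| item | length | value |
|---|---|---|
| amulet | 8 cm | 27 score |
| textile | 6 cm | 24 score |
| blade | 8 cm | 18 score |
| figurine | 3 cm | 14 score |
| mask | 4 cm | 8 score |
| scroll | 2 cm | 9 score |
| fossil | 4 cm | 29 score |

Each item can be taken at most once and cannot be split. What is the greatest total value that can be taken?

Check high-value combinations within 12 cm:
- textile+scroll+fossil: length 6+2+4=12, value 24+9+29=62
- amulet+fossil: length 8+4=12, value 27+29=56
- textile+fossil: length 6+4=10, value 24+29=53
- figurine+scroll+fossil: length 3+2+4=9, value 14+9+29=52
- figurine+mask+fossil: length 3+4+4=11, value 14+8+29=51
Best: 62 score.

62 score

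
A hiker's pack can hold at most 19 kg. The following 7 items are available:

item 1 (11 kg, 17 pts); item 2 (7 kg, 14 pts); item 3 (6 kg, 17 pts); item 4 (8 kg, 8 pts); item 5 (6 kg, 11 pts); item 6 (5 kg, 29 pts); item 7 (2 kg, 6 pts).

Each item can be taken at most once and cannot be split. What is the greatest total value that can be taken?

63 pts

Check high-value combinations within 19 kg:
- item 3+item 5+item 6+item 7: weight 6+6+5+2=19, value 17+11+29+6=63
- item 2+item 3+item 6: weight 7+6+5=18, value 14+17+29=60
- item 3+item 5+item 6: weight 6+6+5=17, value 17+11+29=57
- item 2+item 5+item 6: weight 7+6+5=18, value 14+11+29=54
- item 3+item 4+item 6: weight 6+8+5=19, value 17+8+29=54
Best: 63 pts.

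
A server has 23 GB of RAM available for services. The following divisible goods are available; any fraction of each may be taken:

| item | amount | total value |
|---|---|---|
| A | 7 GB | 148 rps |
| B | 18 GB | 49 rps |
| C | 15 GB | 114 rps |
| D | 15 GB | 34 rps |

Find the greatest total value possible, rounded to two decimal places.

Take in order of value per unit:
- A (148/7 per unit): all 7 → value 148, running total 148.00
- C (114/15 per unit): all 15 → value 114, running total 262.00
- B (49/18 per unit): 1 of 18 → value 1×49/18 = 2.7222, running total 264.72
Total 264.72.

264.72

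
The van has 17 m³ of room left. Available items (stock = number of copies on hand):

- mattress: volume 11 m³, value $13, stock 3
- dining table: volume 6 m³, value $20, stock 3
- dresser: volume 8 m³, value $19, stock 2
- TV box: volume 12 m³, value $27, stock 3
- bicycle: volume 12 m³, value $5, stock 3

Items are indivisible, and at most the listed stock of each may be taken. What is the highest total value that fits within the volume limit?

$40

Best selections within volume 17 and stock limits:
- 2×dining table: volume 12, value 40
- 1×dining table + 1×dresser: volume 14, value 39
- 2×dresser: volume 16, value 38
Best: $40.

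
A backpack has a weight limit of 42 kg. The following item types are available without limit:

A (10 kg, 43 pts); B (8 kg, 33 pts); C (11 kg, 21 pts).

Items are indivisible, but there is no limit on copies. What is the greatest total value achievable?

Best value-per-unit is A at 43/10; filling with it alone gives 4×43 = 172.
Optimal mix: 1×A + 4×B → weight 42, value 175.

175 pts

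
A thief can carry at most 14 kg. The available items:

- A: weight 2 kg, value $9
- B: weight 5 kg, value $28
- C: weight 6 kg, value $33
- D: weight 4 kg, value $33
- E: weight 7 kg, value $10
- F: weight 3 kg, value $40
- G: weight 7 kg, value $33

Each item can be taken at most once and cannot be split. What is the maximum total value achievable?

Check high-value combinations within 14 kg:
- A+B+D+F: weight 2+5+4+3=14, value 9+28+33+40=110
- C+D+F: weight 6+4+3=13, value 33+33+40=106
- D+F+G: weight 4+3+7=14, value 33+40+33=106
Best: $110.

$110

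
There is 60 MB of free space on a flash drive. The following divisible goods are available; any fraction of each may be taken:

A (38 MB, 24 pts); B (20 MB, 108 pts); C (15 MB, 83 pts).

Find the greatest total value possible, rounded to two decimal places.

206.79

Take in order of value per unit:
- C (83/15 per unit): all 15 → value 83, running total 83.00
- B (108/20 per unit): all 20 → value 108, running total 191.00
- A (24/38 per unit): 25 of 38 → value 25×24/38 = 15.7895, running total 206.79
Total 206.79.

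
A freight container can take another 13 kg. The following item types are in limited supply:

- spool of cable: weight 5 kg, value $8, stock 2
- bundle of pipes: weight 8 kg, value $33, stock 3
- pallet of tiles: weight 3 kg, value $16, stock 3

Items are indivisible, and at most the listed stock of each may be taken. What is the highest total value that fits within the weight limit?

$49

Top feasible selections:
- 1×bundle of pipes + 1×pallet of tiles: weight 11, value 49
- 3×pallet of tiles: weight 9, value 48
Best: $49.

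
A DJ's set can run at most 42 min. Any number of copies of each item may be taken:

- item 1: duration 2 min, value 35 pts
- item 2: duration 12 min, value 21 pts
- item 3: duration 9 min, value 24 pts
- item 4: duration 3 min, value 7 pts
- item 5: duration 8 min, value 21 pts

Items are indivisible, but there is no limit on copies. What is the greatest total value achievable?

Best value-per-unit is item 1 at 35/2, and filling with it alone uses duration 21×2=42. No mix of the others beats 21×35 = 735.

735 pts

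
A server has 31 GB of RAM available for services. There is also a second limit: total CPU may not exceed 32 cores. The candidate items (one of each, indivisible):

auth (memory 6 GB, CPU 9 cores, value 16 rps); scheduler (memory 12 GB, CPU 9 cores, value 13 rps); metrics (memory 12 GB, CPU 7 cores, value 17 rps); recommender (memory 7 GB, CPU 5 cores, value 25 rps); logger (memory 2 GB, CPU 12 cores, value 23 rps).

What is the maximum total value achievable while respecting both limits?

Feasible sets respecting both limits:
- metrics+recommender+logger: memory 21, CPU 24, value 65
- auth+recommender+logger: memory 15, CPU 26, value 64
- scheduler+recommender+logger: memory 21, CPU 26, value 61
- auth+metrics+recommender: memory 25, CPU 21, value 58
Best: 65 rps.

65 rps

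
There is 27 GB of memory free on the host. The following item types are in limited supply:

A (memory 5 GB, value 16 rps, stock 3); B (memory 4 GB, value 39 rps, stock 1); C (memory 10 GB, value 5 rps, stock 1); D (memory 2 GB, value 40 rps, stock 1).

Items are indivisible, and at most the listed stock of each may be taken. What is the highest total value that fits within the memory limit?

Top feasible selections:
- 3×A + 1×B + 1×D: memory 21, value 127
- 2×A + 1×B + 1×C + 1×D: memory 26, value 116
- 2×A + 1×B + 1×D: memory 16, value 111
Best: 127 rps.

127 rps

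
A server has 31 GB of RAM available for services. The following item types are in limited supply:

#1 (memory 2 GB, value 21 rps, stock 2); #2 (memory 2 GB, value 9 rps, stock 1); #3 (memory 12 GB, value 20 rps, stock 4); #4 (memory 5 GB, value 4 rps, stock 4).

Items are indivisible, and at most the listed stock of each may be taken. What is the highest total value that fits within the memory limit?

Top feasible selections:
- 2×#1 + 1×#2 + 2×#3: memory 30, value 91
- 2×#1 + 2×#3: memory 28, value 82
- 2×#1 + 1×#2 + 1×#3 + 2×#4: memory 28, value 79
- 2×#1 + 1×#2 + 1×#3 + 1×#4: memory 23, value 75
Best: 91 rps.

91 rps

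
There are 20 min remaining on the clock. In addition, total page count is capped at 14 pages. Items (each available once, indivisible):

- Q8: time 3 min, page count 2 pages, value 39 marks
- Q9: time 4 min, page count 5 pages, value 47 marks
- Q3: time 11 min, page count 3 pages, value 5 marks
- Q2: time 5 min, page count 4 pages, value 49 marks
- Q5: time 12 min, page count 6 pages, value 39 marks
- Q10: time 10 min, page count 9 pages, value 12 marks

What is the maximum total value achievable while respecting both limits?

Feasible sets respecting both limits:
- Q8+Q9+Q2: time 12, page count 11, value 135
- Q8+Q2+Q5: time 20, page count 12, value 127
- Q8+Q9+Q5: time 19, page count 13, value 125
Best: 135 marks.

135 marks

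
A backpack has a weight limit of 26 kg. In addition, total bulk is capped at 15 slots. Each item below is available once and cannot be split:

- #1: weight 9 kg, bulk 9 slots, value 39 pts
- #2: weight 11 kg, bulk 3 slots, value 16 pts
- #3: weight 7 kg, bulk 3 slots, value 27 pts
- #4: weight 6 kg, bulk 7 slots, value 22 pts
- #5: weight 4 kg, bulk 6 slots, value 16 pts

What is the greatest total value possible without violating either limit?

Feasible sets respecting both limits:
- #1+#3: weight 16, bulk 12, value 66
- #2+#3+#4: weight 24, bulk 13, value 65
- #2+#3+#5: weight 22, bulk 12, value 59
Best: 66 pts.

66 pts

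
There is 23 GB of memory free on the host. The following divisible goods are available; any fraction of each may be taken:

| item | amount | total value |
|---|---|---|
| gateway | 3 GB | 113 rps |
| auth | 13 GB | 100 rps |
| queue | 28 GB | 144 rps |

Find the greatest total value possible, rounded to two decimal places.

249.00

Take in order of value per unit:
- gateway (113/3 per unit): all 3 → value 113, running total 113.00
- auth (100/13 per unit): all 13 → value 100, running total 213.00
- queue (144/28 per unit): 7 of 28 → value 7×144/28 = 36.0000, running total 249.00
Total 249.00.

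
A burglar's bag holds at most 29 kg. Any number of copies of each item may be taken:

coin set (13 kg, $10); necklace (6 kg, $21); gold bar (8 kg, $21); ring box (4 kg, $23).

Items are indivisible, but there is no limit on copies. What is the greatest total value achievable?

$161

Best value-per-unit is ring box at 23/4, and filling with it alone uses weight 7×4=28. No mix of the others beats 7×23 = 161.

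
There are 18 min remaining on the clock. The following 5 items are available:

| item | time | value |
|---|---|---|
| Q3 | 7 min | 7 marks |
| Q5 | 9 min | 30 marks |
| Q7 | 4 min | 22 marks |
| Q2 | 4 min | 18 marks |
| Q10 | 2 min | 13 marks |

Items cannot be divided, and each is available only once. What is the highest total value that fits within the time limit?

70 marks

This is a 0/1 knapsack; check combinations near the capacity.
- Q5+Q7+Q2: time 9+4+4=17, value 30+22+18=70
- Q5+Q7+Q10: time 9+4+2=15, value 30+22+13=65
- Q5+Q2+Q10: time 9+4+2=15, value 30+18+13=61
Best: 70 marks.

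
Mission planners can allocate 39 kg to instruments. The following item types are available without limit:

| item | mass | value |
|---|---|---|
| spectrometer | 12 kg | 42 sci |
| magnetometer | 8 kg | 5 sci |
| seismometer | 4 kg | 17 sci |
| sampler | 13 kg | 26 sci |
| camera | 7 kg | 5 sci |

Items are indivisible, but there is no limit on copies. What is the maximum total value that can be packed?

153 sci

Best value-per-unit is seismometer at 17/4, and filling with it alone uses mass 9×4=36. No mix of the others beats 9×17 = 153.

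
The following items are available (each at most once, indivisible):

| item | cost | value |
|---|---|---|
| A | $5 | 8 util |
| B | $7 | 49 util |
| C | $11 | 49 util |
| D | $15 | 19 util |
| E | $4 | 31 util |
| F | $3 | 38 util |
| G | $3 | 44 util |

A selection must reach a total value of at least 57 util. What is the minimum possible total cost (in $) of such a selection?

Subsets with value ≥ 57, sorted by total cost:
- F+G: cost 6, value 82
- E+G: cost 7, value 75
- E+F: cost 7, value 69
Minimum cost: 6 $.

6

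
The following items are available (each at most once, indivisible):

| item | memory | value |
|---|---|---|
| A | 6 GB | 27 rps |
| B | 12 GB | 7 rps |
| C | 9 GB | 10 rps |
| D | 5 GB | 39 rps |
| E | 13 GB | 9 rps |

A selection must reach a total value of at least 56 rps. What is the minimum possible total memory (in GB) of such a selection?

Subsets with value ≥ 56, sorted by total memory:
- A+D: memory 11, value 66
- A+C+D: memory 20, value 76
Minimum memory: 11 GB.

11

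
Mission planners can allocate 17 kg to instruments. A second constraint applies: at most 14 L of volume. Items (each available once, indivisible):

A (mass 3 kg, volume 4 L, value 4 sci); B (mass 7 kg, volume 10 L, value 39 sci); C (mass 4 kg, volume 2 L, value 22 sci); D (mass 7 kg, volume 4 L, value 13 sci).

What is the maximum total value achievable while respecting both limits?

61 sci

Feasible sets respecting both limits:
- B+C: mass 11, volume 12, value 61
- B+D: mass 14, volume 14, value 52
- A+B: mass 10, volume 14, value 43
Best: 61 sci.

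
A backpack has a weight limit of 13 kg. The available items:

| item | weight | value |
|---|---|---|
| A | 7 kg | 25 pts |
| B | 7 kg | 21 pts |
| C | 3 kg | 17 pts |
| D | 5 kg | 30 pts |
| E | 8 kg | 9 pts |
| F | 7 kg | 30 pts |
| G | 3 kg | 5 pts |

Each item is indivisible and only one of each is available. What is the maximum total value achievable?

60 pts

Check high-value combinations within 13 kg:
- D+F: weight 5+7=12, value 30+30=60
- A+D: weight 7+5=12, value 25+30=55
- C+D+G: weight 3+5+3=11, value 17+30+5=52
- C+F+G: weight 3+7+3=13, value 17+30+5=52
Best: 60 pts.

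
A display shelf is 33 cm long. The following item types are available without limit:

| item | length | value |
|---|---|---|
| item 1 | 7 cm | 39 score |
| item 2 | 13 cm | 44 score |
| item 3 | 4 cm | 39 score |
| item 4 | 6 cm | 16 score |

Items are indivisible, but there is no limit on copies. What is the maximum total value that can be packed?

312 score

Best value-per-unit is item 3 at 39/4, and filling with it alone uses length 8×4=32. No mix of the others beats 8×39 = 312.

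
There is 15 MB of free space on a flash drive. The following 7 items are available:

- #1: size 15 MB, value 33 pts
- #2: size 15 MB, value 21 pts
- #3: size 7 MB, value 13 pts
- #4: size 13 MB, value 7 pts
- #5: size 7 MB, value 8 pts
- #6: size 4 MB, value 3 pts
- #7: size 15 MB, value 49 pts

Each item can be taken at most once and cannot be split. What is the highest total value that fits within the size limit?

Check high-value combinations within 15 MB:
- #7: size 15, value 49
- #1: size 15, value 33
- #3+#5: size 7+7=14, value 13+8=21
Best: 49 pts.

49 pts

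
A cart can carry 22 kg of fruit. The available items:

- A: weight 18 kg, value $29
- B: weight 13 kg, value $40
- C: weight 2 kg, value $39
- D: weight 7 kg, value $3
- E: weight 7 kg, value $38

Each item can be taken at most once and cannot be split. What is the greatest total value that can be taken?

$117

Check high-value combinations within 22 kg:
- B+C+E: weight 13+2+7=22, value 40+39+38=117
- B+C+D: weight 13+2+7=22, value 40+39+3=82
- C+D+E: weight 2+7+7=16, value 39+3+38=80
Best: $117.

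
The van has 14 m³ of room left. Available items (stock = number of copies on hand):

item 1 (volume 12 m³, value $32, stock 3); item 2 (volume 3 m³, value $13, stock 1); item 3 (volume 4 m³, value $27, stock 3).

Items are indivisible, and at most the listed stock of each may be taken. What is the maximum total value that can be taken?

Top feasible selections:
- 3×item 3: volume 12, value 81
- 1×item 2 + 2×item 3: volume 11, value 67
- 2×item 3: volume 8, value 54
Best: $81.

$81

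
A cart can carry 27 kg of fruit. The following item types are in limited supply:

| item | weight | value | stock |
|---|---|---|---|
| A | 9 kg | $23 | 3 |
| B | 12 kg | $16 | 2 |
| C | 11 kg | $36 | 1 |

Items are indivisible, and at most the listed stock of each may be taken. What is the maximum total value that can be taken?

Top feasible selections:
- 3×A: weight 27, value 69
- 1×A + 1×C: weight 20, value 59
Best: $69.

$69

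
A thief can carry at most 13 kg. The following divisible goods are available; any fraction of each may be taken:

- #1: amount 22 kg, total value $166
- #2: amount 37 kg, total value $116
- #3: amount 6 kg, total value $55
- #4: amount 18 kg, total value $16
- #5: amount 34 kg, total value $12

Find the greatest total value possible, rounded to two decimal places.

Take in order of value per unit:
- #3 (55/6 per unit): all 6 → value 55, running total 55.00
- #1 (166/22 per unit): 7 of 22 → value 7×166/22 = 52.8182, running total 107.82
Total 107.82.

107.82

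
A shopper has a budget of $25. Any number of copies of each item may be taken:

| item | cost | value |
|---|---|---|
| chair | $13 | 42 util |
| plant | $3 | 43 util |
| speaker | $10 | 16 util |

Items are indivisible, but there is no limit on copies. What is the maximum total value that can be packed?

344 util

Best value-per-unit is plant at 43/3, and filling with it alone uses cost 8×3=24. No mix of the others beats 8×43 = 344.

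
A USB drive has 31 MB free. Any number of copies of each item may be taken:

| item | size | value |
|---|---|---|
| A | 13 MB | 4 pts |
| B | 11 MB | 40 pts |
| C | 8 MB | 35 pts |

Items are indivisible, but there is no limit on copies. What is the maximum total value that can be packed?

115 pts

Best value-per-unit is C at 35/8; filling with it alone gives 3×35 = 105.
Optimal mix: 2×B + 1×C → size 30, value 115.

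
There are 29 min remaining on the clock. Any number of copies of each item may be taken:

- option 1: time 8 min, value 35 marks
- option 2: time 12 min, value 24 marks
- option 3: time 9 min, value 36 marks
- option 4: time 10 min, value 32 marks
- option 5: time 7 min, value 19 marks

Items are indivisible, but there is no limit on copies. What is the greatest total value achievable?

Best value-per-unit is option 1 at 35/8; filling with it alone gives 3×35 = 105.
Optimal mix: 3×option 3 → time 27, value 108.

108 marks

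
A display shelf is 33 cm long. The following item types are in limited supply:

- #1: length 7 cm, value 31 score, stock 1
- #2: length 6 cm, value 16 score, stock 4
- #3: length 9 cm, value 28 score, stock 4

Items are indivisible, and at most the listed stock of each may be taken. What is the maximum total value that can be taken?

Best selections within length 33 and stock limits:
- 1×#1 + 1×#2 + 2×#3: length 31, value 103
- 1×#2 + 3×#3: length 33, value 100
- 1×#1 + 4×#2: length 31, value 95
Best: 103 score.

103 score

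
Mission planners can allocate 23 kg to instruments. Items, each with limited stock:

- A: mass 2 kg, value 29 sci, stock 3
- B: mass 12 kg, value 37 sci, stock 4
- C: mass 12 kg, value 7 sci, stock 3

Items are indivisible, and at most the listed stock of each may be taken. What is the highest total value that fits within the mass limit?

124 sci

Best selections within mass 23 and stock limits:
- 3×A + 1×B: mass 18, value 124
- 2×A + 1×B: mass 16, value 95
Best: 124 sci.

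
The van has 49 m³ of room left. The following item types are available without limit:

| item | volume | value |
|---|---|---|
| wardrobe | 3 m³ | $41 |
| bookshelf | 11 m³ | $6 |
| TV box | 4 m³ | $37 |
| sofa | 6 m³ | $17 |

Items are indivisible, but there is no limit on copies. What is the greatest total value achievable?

Best value-per-unit is wardrobe at 41/3, and filling with it alone uses volume 16×3=48. No mix of the others beats 16×41 = 656.

$656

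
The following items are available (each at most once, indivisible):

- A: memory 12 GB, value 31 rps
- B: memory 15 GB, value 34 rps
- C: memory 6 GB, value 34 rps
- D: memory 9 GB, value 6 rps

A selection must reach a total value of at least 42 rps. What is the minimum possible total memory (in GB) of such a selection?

18

Subsets with value ≥ 42, sorted by total memory:
- A+C: memory 18, value 65
- B+C: memory 21, value 68
- A+C+D: memory 27, value 71
- A+B: memory 27, value 65
Minimum memory: 18 GB.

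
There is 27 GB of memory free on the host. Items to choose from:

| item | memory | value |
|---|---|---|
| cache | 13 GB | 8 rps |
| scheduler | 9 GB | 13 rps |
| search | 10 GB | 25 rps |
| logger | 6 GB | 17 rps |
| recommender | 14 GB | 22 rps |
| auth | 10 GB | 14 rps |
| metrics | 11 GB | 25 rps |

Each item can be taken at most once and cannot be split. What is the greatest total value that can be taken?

Check high-value combinations within 27 GB:
- search+logger+metrics: memory 10+6+11=27, value 25+17+25=67
- search+logger+auth: memory 10+6+10=26, value 25+17+14=56
- logger+auth+metrics: memory 6+10+11=27, value 17+14+25=56
- scheduler+search+logger: memory 9+10+6=25, value 13+25+17=55
Best: 67 rps.

67 rps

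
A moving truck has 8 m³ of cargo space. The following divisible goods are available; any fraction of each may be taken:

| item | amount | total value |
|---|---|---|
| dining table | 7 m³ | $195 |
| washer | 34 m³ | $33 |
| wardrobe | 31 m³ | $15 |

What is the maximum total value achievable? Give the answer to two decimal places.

Take in order of value per unit:
- dining table (195/7 per unit): all 7 → value 195, running total 195.00
- washer (33/34 per unit): 1 of 34 → value 1×33/34 = 0.9706, running total 195.97
Total 195.97.

195.97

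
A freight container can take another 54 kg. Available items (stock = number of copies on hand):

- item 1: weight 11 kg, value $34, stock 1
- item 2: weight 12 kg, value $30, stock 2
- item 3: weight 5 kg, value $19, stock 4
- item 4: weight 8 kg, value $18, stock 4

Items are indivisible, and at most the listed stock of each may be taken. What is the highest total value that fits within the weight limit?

$158

Best selections within weight 54 and stock limits:
- 1×item 1 + 1×item 2 + 4×item 3 + 1×item 4: weight 51, value 158
- 1×item 1 + 1×item 2 + 3×item 3 + 2×item 4: weight 54, value 157
- 2×item 2 + 4×item 3 + 1×item 4: weight 52, value 154
- 1×item 1 + 2×item 2 + 3×item 3: weight 50, value 151
Best: $158.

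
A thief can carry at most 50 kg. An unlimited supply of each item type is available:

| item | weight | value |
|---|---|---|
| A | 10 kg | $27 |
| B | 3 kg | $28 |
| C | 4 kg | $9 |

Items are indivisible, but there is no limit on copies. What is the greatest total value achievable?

$448

Best value-per-unit is B at 28/3, and filling with it alone uses weight 16×3=48. No mix of the others beats 16×28 = 448.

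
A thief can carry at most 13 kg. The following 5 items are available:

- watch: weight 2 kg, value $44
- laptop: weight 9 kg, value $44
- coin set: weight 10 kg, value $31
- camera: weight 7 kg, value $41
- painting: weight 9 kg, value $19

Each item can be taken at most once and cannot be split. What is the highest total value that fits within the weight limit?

Check high-value combinations within 13 kg:
- watch+laptop: weight 2+9=11, value 44+44=88
- watch+camera: weight 2+7=9, value 44+41=85
- watch+coin set: weight 2+10=12, value 44+31=75
- watch+painting: weight 2+9=11, value 44+19=63
Best: $88.

$88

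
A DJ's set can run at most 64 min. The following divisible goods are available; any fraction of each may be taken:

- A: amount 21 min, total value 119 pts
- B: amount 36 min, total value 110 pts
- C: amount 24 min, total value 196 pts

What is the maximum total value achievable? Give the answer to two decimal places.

Take in order of value per unit:
- C (196/24 per unit): all 24 → value 196, running total 196.00
- A (119/21 per unit): all 21 → value 119, running total 315.00
- B (110/36 per unit): 19 of 36 → value 19×110/36 = 58.0556, running total 373.06
Total 373.06.

373.06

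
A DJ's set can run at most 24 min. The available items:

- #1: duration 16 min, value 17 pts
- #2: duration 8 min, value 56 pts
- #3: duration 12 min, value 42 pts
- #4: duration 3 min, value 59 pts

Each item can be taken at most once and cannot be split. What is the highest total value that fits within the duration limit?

157 pts

Check high-value combinations within 24 min:
- #2+#3+#4: duration 8+12+3=23, value 56+42+59=157
- #2+#4: duration 8+3=11, value 56+59=115
- #3+#4: duration 12+3=15, value 42+59=101
Best: 157 pts.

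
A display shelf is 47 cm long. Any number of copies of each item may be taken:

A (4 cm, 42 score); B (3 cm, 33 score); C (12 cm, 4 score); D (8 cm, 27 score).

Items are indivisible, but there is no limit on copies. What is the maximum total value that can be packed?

513 score

Best value-per-unit is B at 33/3; filling with it alone gives 15×33 = 495.
Optimal mix: 2×A + 13×B → length 47, value 513.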